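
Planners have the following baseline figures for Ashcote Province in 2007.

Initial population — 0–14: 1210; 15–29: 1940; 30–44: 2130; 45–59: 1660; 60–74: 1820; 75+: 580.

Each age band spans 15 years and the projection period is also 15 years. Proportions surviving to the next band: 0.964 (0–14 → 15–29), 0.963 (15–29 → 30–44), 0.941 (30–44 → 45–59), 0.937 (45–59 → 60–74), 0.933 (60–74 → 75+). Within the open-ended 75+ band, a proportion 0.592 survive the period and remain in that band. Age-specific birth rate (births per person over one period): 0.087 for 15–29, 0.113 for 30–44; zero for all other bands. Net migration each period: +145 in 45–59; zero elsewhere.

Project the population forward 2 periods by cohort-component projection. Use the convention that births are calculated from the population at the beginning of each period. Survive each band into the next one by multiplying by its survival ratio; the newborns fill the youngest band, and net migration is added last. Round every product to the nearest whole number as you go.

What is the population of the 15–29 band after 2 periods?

Period 1:
Births: 1940 × 0.087 = 169  |  2130 × 0.113 = 241 → 410
15–29: 1210 × 0.964 = 1166
30–44: 1940 × 0.963 = 1868
45–59: 2130 × 0.941 = 2004
60–74: 1660 × 0.937 = 1555
75+: 1820 × 0.933 + 580 × 0.592 = 1698 + 343 = 2041
Net migration: 45–59 + 145 → 2149
End of period: [410, 1166, 1868, 2149, 1555, 2041]
Period 2:
Births: 1166 × 0.087 = 101  |  1868 × 0.113 = 211 → 312
15–29: 410 × 0.964 = 395
30–44: 1166 × 0.963 = 1123
45–59: 1868 × 0.941 = 1758
60–74: 2149 × 0.937 = 2014
75+: 1555 × 0.933 + 2041 × 0.592 = 1451 + 1208 = 2659
Net migration: 45–59 + 145 → 1903
End of period: [312, 395, 1123, 1903, 2014, 2659]

395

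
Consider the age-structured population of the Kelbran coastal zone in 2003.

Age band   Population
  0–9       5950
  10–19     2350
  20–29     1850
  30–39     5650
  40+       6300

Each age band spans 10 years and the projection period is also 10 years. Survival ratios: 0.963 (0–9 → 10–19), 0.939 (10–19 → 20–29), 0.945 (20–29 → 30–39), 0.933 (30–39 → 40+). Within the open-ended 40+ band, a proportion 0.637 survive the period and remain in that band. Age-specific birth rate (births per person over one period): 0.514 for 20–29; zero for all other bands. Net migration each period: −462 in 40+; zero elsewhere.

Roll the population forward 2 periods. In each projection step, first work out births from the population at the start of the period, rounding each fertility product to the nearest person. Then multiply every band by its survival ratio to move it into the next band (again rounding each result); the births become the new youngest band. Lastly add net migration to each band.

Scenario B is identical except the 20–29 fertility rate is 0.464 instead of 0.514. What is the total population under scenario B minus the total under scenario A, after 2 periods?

-200

Period 1:
Births: 1850 × 0.514 = 951
10–19: 5950 × 0.963 = 5730
20–29: 2350 × 0.939 = 2207
30–39: 1850 × 0.945 = 1748
40+: 5650 × 0.933 + 6300 × 0.637 = 5271 + 4013 = 9284
Net migration: 40+ − 462 → 8822
Population now: 0–9=951, 10–19=5730, 20–29=2207, 30–39=1748, 40+=8822
Period 2:
Births: 2207 × 0.514 = 1134
10–19: 951 × 0.963 = 916
20–29: 5730 × 0.939 = 5380
30–39: 2207 × 0.945 = 2086
40+: 1748 × 0.933 + 8822 × 0.637 = 1631 + 5620 = 7251
Net migration: 40+ − 462 → 6789
Population now: 0–9=1134, 10–19=916, 20–29=5380, 30–39=2086, 40+=6789
Scenario A total after 2 periods: 16305
Scenario B projection —
Period 1:
Births: 1850 × 0.464 = 858
10–19: 5950 × 0.963 = 5730
20–29: 2350 × 0.939 = 2207
30–39: 1850 × 0.945 = 1748
40+: 5650 × 0.933 + 6300 × 0.637 = 5271 + 4013 = 9284
Net migration: 40+ − 462 → 8822
Population now: 0–9=858, 10–19=5730, 20–29=2207, 30–39=1748, 40+=8822
Period 2:
Births: 2207 × 0.464 = 1024
10–19: 858 × 0.963 = 826
20–29: 5730 × 0.939 = 5380
30–39: 2207 × 0.945 = 2086
40+: 1748 × 0.933 + 8822 × 0.637 = 1631 + 5620 = 7251
Net migration: 40+ − 462 → 6789
Population now: 0–9=1024, 10–19=826, 20–29=5380, 30–39=2086, 40+=6789
Scenario B total after 2 periods: 16105
Difference B − A = 16105 − 16305 = -200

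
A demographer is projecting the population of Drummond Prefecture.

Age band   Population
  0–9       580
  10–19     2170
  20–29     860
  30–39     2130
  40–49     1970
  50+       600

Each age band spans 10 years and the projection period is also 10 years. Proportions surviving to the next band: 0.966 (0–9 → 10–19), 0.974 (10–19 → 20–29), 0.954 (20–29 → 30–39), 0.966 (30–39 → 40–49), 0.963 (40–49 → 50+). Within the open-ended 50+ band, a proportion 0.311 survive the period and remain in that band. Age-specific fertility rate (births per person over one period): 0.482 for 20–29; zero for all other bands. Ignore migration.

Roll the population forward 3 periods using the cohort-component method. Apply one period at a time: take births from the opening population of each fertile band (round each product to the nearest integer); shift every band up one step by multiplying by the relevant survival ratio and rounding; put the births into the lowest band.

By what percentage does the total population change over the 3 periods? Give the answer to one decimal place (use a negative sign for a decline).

— Period 1 —
Births: 860 * 0.482 = 415
10–19: 580 * 0.966 = 560
20–29: 2170 * 0.974 = 2114
30–39: 860 * 0.954 = 820
40–49: 2130 * 0.966 = 2058
50+: 1970 * 0.963 + 600 * 0.311 = 1897 + 187 = 2084
End of period: [415, 560, 2114, 820, 2058, 2084]
— Period 2 —
Births: 2114 * 0.482 = 1019
10–19: 415 * 0.966 = 401
20–29: 560 * 0.974 = 545
30–39: 2114 * 0.954 = 2017
40–49: 820 * 0.966 = 792
50+: 2058 * 0.963 + 2084 * 0.311 = 1982 + 648 = 2630
End of period: [1019, 401, 545, 2017, 792, 2630]
— Period 3 —
Births: 545 * 0.482 = 263
10–19: 1019 * 0.966 = 984
20–29: 401 * 0.974 = 391
30–39: 545 * 0.954 = 520
40–49: 2017 * 0.966 = 1948
50+: 792 * 0.963 + 2630 * 0.311 = 763 + 818 = 1581
End of period: [263, 984, 391, 520, 1948, 1581]
Total: 8310 → 5687; change = -2623; percentage change = -31.6%

-31.6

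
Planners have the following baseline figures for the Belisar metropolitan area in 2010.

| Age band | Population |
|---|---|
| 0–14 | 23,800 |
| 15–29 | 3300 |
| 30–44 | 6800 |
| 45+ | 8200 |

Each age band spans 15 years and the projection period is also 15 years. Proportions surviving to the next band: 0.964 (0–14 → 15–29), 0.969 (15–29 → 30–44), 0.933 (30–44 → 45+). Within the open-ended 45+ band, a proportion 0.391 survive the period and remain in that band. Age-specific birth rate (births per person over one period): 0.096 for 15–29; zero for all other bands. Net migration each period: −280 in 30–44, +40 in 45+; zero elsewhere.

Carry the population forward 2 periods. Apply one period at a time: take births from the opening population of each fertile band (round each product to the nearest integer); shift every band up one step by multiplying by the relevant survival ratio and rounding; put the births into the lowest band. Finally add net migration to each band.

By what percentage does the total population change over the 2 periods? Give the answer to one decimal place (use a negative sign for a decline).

-26.4

(Groups numbered youngest = 1 to oldest = 4.)
— Period 1 —
Births: 3300 × 0.096 = 317
Group 2: 23800 × 0.964 = 22943
Group 3: 3300 × 0.969 = 3198
Group 4: 6800 × 0.933 + 8200 × 0.391 = 6344 + 3206 = 9550
Net migration: Group 3 − 280 → 2918; Group 4 + 40 → 9590
End of period: [317, 22943, 2918, 9590]
— Period 2 —
Births: 22943 × 0.096 = 2203
Group 2: 317 × 0.964 = 306
Group 3: 22943 × 0.969 = 22232
Group 4: 2918 × 0.933 + 9590 × 0.391 = 2722 + 3750 = 6472
Net migration: Group 3 − 280 → 21952; Group 4 + 40 → 6512
End of period: [2203, 306, 21952, 6512]
Total: 42100 → 30973; change = -11127; percentage change = -26.4%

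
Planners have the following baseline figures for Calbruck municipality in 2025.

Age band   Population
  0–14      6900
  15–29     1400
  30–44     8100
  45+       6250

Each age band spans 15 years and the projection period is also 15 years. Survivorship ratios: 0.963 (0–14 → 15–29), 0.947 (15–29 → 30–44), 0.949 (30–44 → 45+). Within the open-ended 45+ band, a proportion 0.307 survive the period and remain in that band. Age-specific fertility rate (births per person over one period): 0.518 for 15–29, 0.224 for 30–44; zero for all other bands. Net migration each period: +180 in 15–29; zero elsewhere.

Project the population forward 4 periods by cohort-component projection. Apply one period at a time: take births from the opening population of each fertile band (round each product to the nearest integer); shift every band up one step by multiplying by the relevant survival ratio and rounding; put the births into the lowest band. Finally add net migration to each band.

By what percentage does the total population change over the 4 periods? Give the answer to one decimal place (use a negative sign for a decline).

-39.3

(Groups numbered youngest = 1 to oldest = 4.)
— Period 1 —
Births: 1400 × 0.518 = 725, 8100 × 0.224 = 1814 ⇒ total 2539
Group 2: 6900 × 0.963 = 6645
Group 3: 1400 × 0.947 = 1326
Group 4: 8100 × 0.949 + 6250 × 0.307 = 7687 + 1919 = 9606
Net migration: Group 2 + 180 → 6825
End of period: [2539, 6825, 1326, 9606]
— Period 2 —
Births: 6825 × 0.518 = 3535, 1326 × 0.224 = 297 ⇒ total 3832
Group 2: 2539 × 0.963 = 2445
Group 3: 6825 × 0.947 = 6463
Group 4: 1326 × 0.949 + 9606 × 0.307 = 1258 + 2949 = 4207
Net migration: Group 2 + 180 → 2625
End of period: [3832, 2625, 6463, 4207]
— Period 3 —
Births: 2625 × 0.518 = 1360, 6463 × 0.224 = 1448 ⇒ total 2808
Group 2: 3832 × 0.963 = 3690
Group 3: 2625 × 0.947 = 2486
Group 4: 6463 × 0.949 + 4207 × 0.307 = 6133 + 1292 = 7425
Net migration: Group 2 + 180 → 3870
End of period: [2808, 3870, 2486, 7425]
— Period 4 —
Births: 3870 × 0.518 = 2005, 2486 × 0.224 = 557 ⇒ total 2562
Group 2: 2808 × 0.963 = 2704
Group 3: 3870 × 0.947 = 3665
Group 4: 2486 × 0.949 + 7425 × 0.307 = 2359 + 2279 = 4638
Net migration: Group 2 + 180 → 2884
End of period: [2562, 2884, 3665, 4638]
Total: 22650 → 13749; change = -8901; percentage change = -39.3%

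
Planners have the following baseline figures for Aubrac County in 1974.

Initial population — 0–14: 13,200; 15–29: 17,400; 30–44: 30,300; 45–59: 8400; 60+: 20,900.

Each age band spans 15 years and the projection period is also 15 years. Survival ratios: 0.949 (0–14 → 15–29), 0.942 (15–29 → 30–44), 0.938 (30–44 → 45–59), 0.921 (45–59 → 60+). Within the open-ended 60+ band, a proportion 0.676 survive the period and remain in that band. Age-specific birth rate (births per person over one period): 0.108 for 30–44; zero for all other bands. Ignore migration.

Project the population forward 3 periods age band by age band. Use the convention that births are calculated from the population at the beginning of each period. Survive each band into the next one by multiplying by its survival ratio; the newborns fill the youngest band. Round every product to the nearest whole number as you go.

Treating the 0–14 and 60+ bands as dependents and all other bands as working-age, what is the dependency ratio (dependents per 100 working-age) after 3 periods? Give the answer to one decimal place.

275.1

— Period 1 —
Births: 30300 × 0.108 = 3272
15–29: 13200 × 0.949 = 12527
30–44: 17400 × 0.942 = 16391
45–59: 30300 × 0.938 = 28421
60+: 8400 × 0.921 + 20900 × 0.676 = 7736 + 14128 = 21864
End of period: [3272, 12527, 16391, 28421, 21864]
— Period 2 —
Births: 16391 × 0.108 = 1770
15–29: 3272 × 0.949 = 3105
30–44: 12527 × 0.942 = 11800
45–59: 16391 × 0.938 = 15375
60+: 28421 × 0.921 + 21864 × 0.676 = 26176 + 14780 = 40956
End of period: [1770, 3105, 11800, 15375, 40956]
— Period 3 —
Births: 11800 × 0.108 = 1274
15–29: 1770 × 0.949 = 1680
30–44: 3105 × 0.942 = 2925
45–59: 11800 × 0.938 = 11068
60+: 15375 × 0.921 + 40956 × 0.676 = 14160 + 27686 = 41846
End of period: [1274, 1680, 2925, 11068, 41846]
Dependents (band 0–14 + band 60+) = 1274 + 41846 = 43120; working-age = 15673; ratio = 43120/15673 × 100 = 275.1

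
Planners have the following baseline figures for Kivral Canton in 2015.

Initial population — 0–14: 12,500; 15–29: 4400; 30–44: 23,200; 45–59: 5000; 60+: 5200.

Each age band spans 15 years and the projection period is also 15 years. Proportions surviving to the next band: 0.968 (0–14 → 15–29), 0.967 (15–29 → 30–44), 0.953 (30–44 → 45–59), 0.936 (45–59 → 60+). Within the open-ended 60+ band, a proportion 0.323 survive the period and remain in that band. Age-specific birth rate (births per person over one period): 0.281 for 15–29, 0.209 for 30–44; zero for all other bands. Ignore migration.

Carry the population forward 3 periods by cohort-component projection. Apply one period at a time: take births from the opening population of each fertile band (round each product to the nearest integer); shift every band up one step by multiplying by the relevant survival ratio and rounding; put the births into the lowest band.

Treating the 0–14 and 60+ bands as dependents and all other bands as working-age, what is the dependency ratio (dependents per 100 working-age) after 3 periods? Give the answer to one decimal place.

72.6

Call the bands 1 to 5, youngest first.
[period 1]
Births: 4400 * 0.281 = 1236, 23200 * 0.209 = 4849 → 6085
Band 2: 12500 * 0.968 = 12100
Band 3: 4400 * 0.967 = 4255
Band 4: 23200 * 0.953 = 22110
Band 5: 5000 * 0.936 + 5200 * 0.323 = 4680 + 1680 = 6360
Giving 6085 / 12100 / 4255 / 22110 / 6360.
[period 2]
Births: 12100 * 0.281 = 3400, 4255 * 0.209 = 889 → 4289
Band 2: 6085 * 0.968 = 5890
Band 3: 12100 * 0.967 = 11701
Band 4: 4255 * 0.953 = 4055
Band 5: 22110 * 0.936 + 6360 * 0.323 = 20695 + 2054 = 22749
Giving 4289 / 5890 / 11701 / 4055 / 22749.
[period 3]
Births: 5890 * 0.281 = 1655, 11701 * 0.209 = 2446 → 4101
Band 2: 4289 * 0.968 = 4152
Band 3: 5890 * 0.967 = 5696
Band 4: 11701 * 0.953 = 11151
Band 5: 4055 * 0.936 + 22749 * 0.323 = 3795 + 7348 = 11143
Giving 4101 / 4152 / 5696 / 11151 / 11143.
Dependents (band 0–14 + band 60+) = 4101 + 11143 = 15244; working-age = 20999; ratio = 15244/20999 × 100 = 72.6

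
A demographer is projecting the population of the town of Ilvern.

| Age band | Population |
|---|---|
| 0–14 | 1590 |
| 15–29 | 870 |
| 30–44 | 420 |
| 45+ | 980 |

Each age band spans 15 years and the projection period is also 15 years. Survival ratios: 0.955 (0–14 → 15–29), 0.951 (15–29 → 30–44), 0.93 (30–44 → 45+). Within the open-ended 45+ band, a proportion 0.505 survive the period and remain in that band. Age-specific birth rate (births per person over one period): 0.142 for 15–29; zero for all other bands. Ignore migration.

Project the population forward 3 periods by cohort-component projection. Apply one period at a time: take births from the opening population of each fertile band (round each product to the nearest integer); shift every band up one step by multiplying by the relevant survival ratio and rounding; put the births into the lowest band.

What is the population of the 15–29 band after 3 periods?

206

Call the bands 1 to 4, youngest first.
Period 1.
Births: 870 × 0.142 = 124
Band 2: 1590 × 0.955 = 1518
Band 3: 870 × 0.951 = 827
Band 4: 420 × 0.93 + 980 × 0.505 = 391 + 495 = 886
→ [124, 1518, 827, 886]
Period 2.
Births: 1518 × 0.142 = 216
Band 2: 124 × 0.955 = 118
Band 3: 1518 × 0.951 = 1444
Band 4: 827 × 0.93 + 886 × 0.505 = 769 + 447 = 1216
→ [216, 118, 1444, 1216]
Period 3.
Births: 118 × 0.142 = 17
Band 2: 216 × 0.955 = 206
Band 3: 118 × 0.951 = 112
Band 4: 1444 × 0.93 + 1216 × 0.505 = 1343 + 614 = 1957
→ [17, 206, 112, 1957]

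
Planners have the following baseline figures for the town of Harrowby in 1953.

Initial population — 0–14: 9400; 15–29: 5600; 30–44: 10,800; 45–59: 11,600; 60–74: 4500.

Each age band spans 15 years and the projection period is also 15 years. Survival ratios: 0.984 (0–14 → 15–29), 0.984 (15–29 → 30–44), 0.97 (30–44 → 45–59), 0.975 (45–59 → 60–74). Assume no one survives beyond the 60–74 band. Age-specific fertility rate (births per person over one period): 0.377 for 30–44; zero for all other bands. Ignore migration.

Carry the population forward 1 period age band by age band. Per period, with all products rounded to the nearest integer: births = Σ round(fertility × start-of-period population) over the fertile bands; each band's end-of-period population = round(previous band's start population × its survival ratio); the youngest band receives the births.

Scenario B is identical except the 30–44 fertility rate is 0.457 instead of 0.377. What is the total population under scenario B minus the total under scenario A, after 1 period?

864

Call the groups 1 to 5, youngest first.
[period 1]
Births: 10800 × 0.377 = 4072
Group 2: 9400 × 0.984 = 9250
Group 3: 5600 × 0.984 = 5510
Group 4: 10800 × 0.97 = 10476
Group 5: 11600 × 0.975 = 11310
→ [4072, 9250, 5510, 10476, 11310]
Scenario A total after 1 period: 40618
Scenario B projection —
[period 1]
Births: 10800 × 0.457 = 4936
Group 2: 9400 × 0.984 = 9250
Group 3: 5600 × 0.984 = 5510
Group 4: 10800 × 0.97 = 10476
Group 5: 11600 × 0.975 = 11310
→ [4936, 9250, 5510, 10476, 11310]
Scenario B total after 1 period: 41482
Difference B − A = 41482 − 40618 = 864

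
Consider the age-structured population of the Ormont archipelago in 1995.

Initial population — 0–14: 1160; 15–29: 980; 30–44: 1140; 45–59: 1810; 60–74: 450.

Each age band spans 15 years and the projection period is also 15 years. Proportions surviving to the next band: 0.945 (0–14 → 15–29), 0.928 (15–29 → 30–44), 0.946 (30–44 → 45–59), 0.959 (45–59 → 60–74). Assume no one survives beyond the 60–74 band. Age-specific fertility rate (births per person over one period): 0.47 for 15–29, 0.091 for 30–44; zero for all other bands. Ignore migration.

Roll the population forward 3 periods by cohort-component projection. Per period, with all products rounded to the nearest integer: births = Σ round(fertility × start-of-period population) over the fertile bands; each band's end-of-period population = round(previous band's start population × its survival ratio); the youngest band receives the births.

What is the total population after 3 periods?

Call the bands 1 to 5, youngest first.
— Period 1 —
Births: 980 × 0.47 = 461 ; 1140 × 0.091 = 104 → 565
Band 2: 1160 × 0.945 = 1096
Band 3: 980 × 0.928 = 909
Band 4: 1140 × 0.946 = 1078
Band 5: 1810 × 0.959 = 1736
Giving 565 / 1096 / 909 / 1078 / 1736.
— Period 2 —
Births: 1096 × 0.47 = 515 ; 909 × 0.091 = 83 → 598
Band 2: 565 × 0.945 = 534
Band 3: 1096 × 0.928 = 1017
Band 4: 909 × 0.946 = 860
Band 5: 1078 × 0.959 = 1034
Giving 598 / 534 / 1017 / 860 / 1034.
— Period 3 —
Births: 534 × 0.47 = 251 ; 1017 × 0.091 = 93 → 344
Band 2: 598 × 0.945 = 565
Band 3: 534 × 0.928 = 496
Band 4: 1017 × 0.946 = 962
Band 5: 860 × 0.959 = 825
Giving 344 / 565 / 496 / 962 / 825.
Total after period 3: 344 + 565 + 496 + 962 + 825 = 3192

3192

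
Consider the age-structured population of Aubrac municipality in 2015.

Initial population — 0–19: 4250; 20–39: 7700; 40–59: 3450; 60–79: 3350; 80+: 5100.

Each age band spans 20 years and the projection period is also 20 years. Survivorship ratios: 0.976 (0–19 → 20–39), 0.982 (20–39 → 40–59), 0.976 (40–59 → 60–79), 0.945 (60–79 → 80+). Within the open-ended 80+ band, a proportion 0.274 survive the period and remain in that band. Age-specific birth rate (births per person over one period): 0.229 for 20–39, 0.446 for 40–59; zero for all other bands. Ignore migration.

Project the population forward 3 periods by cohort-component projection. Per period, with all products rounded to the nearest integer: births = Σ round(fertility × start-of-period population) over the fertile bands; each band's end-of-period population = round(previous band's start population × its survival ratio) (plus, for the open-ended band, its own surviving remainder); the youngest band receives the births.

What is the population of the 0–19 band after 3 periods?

2555

Period 1.
Births: 7700 × 0.229 = 1763 ; 3450 × 0.446 = 1539 → total 3302
20–39: 4250 × 0.976 = 4148
40–59: 7700 × 0.982 = 7561
60–79: 3450 × 0.976 = 3367
80+: 3350 × 0.945 + 5100 × 0.274 = 3166 + 1397 = 4563
End of period: [3302, 4148, 7561, 3367, 4563]
Period 2.
Births: 4148 × 0.229 = 950 ; 7561 × 0.446 = 3372 → total 4322
20–39: 3302 × 0.976 = 3223
40–59: 4148 × 0.982 = 4073
60–79: 7561 × 0.976 = 7380
80+: 3367 × 0.945 + 4563 × 0.274 = 3182 + 1250 = 4432
End of period: [4322, 3223, 4073, 7380, 4432]
Period 3.
Births: 3223 × 0.229 = 738 ; 4073 × 0.446 = 1817 → total 2555
20–39: 4322 × 0.976 = 4218
40–59: 3223 × 0.982 = 3165
60–79: 4073 × 0.976 = 3975
80+: 7380 × 0.945 + 4432 × 0.274 = 6974 + 1214 = 8188
End of period: [2555, 4218, 3165, 3975, 8188]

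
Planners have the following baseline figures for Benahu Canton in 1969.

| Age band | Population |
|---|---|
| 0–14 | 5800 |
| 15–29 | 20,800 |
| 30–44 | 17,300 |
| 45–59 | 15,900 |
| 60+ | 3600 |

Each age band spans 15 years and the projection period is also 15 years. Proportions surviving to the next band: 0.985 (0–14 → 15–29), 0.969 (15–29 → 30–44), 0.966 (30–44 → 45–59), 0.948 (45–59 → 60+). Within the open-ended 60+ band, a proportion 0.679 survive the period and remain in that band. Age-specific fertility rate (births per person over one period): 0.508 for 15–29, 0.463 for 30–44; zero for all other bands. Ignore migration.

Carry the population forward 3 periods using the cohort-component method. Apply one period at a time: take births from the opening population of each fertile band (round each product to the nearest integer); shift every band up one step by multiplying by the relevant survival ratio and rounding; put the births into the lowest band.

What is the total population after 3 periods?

Let band 1 be 0–14 through band 5 = 60+.
Period 1.
Births: 20800 × 0.508 = 10566  |  17300 × 0.463 = 8010 — total 18576
Band 2: 5800 × 0.985 = 5713
Band 3: 20800 × 0.969 = 20155
Band 4: 17300 × 0.966 = 16712
Band 5: 15900 × 0.948 + 3600 × 0.679 = 15073 + 2444 = 17517
Population now: 0–14=18576, 15–29=5713, 30–44=20155, 45–59=16712, 60+=17517
Period 2.
Births: 5713 × 0.508 = 2902  |  20155 × 0.463 = 9332 — total 12234
Band 2: 18576 × 0.985 = 18297
Band 3: 5713 × 0.969 = 5536
Band 4: 20155 × 0.966 = 19470
Band 5: 16712 × 0.948 + 17517 × 0.679 = 15843 + 11894 = 27737
Population now: 0–14=12234, 15–29=18297, 30–44=5536, 45–59=19470, 60+=27737
Period 3.
Births: 18297 × 0.508 = 9295  |  5536 × 0.463 = 2563 — total 11858
Band 2: 12234 × 0.985 = 12050
Band 3: 18297 × 0.969 = 17730
Band 4: 5536 × 0.966 = 5348
Band 5: 19470 × 0.948 + 27737 × 0.679 = 18458 + 18833 = 37291
Population now: 0–14=11858, 15–29=12050, 30–44=17730, 45–59=5348, 60+=37291
Total after period 3: 11858 + 12050 + 17730 + 5348 + 37291 = 84277

84277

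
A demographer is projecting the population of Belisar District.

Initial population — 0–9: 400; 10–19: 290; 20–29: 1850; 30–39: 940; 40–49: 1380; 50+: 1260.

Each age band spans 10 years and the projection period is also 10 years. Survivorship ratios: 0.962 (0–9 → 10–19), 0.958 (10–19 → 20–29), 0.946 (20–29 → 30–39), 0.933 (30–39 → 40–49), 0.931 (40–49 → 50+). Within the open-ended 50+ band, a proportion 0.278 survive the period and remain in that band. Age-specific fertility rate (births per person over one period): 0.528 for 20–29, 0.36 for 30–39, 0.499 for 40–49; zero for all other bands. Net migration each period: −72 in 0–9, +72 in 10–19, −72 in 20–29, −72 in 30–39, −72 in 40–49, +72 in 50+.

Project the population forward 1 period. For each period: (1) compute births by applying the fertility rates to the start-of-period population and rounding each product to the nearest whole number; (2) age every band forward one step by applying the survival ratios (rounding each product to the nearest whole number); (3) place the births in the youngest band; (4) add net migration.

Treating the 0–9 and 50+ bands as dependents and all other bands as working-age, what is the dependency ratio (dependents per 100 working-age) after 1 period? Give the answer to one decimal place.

Period 1:
Births: 1850 * 0.528 = 977 ; 940 * 0.36 = 338 ; 1380 * 0.499 = 689 → 2004
10–19: 400 * 0.962 = 385
20–29: 290 * 0.958 = 278
30–39: 1850 * 0.946 = 1750
40–49: 940 * 0.933 = 877
50+: 1380 * 0.931 + 1260 * 0.278 = 1285 + 350 = 1635
Net migration: 0–9 − 72 → 1932; 10–19 + 72 → 457; 20–29 − 72 → 206; 30–39 − 72 → 1678; 40–49 − 72 → 805; 50+ + 72 → 1707
Giving 1932 / 457 / 206 / 1678 / 805 / 1707.
Dependents (band 0–9 + band 50+) = 1932 + 1707 = 3639; working-age = 3146; ratio = 3639/3146 × 100 = 115.7

115.7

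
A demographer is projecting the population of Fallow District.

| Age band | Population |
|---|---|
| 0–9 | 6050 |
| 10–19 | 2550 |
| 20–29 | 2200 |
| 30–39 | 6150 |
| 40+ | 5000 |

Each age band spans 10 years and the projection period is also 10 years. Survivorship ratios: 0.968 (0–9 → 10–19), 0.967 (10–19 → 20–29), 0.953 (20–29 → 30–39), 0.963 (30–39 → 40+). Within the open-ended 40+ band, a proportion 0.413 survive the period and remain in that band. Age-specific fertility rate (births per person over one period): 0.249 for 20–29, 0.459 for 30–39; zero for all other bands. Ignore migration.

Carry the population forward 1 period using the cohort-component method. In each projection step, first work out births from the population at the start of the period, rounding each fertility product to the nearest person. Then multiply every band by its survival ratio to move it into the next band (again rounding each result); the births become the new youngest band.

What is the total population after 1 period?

[period 1]
Births: 2200 × 0.249 = 548, 6150 × 0.459 = 2823 ⇒ total 3371
10–19: 6050 × 0.968 = 5856
20–29: 2550 × 0.967 = 2466
30–39: 2200 × 0.953 = 2097
40+: 6150 × 0.963 + 5000 × 0.413 = 5922 + 2065 = 7987
Giving 3371 / 5856 / 2466 / 2097 / 7987.
Total after period 1: 3371 + 5856 + 2466 + 2097 + 7987 = 21777

21777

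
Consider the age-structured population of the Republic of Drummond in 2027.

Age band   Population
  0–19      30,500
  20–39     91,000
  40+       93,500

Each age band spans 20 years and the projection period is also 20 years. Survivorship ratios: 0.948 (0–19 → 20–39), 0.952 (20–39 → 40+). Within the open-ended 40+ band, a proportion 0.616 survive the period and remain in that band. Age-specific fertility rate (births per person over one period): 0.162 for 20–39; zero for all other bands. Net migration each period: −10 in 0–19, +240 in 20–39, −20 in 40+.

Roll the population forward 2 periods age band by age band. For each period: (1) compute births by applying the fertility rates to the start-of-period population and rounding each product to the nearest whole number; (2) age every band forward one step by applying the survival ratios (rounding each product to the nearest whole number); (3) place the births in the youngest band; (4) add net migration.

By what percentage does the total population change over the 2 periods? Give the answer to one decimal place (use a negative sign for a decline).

-37.0

After projecting period 1:
Births: 91000 × 0.162 = 14742
20–39: 30500 × 0.948 = 28914
40+: 91000 × 0.952 + 93500 × 0.616 = 86632 + 57596 = 144228
Net migration: 0–19 − 10 → 14732; 20–39 + 240 → 29154; 40+ − 20 → 144208
Giving 14732 / 29154 / 144208.
After projecting period 2:
Births: 29154 × 0.162 = 4723
20–39: 14732 × 0.948 = 13966
40+: 29154 × 0.952 + 144208 × 0.616 = 27755 + 88832 = 116587
Net migration: 0–19 − 10 → 4713; 20–39 + 240 → 14206; 40+ − 20 → 116567
Giving 4713 / 14206 / 116567.
Total: 215000 → 135486; change = -79514; percentage change = -37.0%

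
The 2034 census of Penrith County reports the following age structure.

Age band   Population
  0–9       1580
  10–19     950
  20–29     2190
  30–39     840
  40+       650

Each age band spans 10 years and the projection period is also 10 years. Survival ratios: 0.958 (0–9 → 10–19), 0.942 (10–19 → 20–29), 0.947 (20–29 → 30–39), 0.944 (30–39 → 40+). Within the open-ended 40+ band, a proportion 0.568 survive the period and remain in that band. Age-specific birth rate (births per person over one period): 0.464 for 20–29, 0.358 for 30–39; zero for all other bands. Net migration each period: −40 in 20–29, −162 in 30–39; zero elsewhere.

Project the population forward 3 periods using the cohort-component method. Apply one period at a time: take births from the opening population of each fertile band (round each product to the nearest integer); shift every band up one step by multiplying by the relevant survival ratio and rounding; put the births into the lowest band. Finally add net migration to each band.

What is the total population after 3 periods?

(Bands numbered youngest = 1 to oldest = 5.)
[period 1]
Births: 2190 × 0.464 = 1016  |  840 × 0.358 = 301 → total 1317
Band 2: 1580 × 0.958 = 1514
Band 3: 950 × 0.942 = 895
Band 4: 2190 × 0.947 = 2074
Band 5: 840 × 0.944 + 650 × 0.568 = 793 + 369 = 1162
Net migration: Band 3 − 40 → 855; Band 4 − 162 → 1912
Population now: 0–9=1317, 10–19=1514, 20–29=855, 30–39=1912, 40+=1162
[period 2]
Births: 855 × 0.464 = 397  |  1912 × 0.358 = 684 → total 1081
Band 2: 1317 × 0.958 = 1262
Band 3: 1514 × 0.942 = 1426
Band 4: 855 × 0.947 = 810
Band 5: 1912 × 0.944 + 1162 × 0.568 = 1805 + 660 = 2465
Net migration: Band 3 − 40 → 1386; Band 4 − 162 → 648
Population now: 0–9=1081, 10–19=1262, 20–29=1386, 30–39=648, 40+=2465
[period 3]
Births: 1386 × 0.464 = 643  |  648 × 0.358 = 232 → total 875
Band 2: 1081 × 0.958 = 1036
Band 3: 1262 × 0.942 = 1189
Band 4: 1386 × 0.947 = 1313
Band 5: 648 × 0.944 + 2465 × 0.568 = 612 + 1400 = 2012
Net migration: Band 3 − 40 → 1149; Band 4 − 162 → 1151
Population now: 0–9=875, 10–19=1036, 20–29=1149, 30–39=1151, 40+=2012
Total after period 3: 875 + 1036 + 1149 + 1151 + 2012 = 6223

6223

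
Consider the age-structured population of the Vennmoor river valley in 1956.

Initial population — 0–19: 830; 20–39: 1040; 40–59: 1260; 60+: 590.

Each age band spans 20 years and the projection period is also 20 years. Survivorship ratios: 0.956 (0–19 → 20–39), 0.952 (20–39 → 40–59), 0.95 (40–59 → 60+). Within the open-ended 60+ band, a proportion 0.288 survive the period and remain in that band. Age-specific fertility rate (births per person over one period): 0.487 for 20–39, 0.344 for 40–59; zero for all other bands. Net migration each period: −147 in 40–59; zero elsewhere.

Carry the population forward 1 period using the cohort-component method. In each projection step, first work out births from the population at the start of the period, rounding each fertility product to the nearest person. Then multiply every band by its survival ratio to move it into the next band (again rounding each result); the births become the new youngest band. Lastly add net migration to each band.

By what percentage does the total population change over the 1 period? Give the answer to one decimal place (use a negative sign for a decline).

Period 1.
Births: 1040 × 0.487 = 506, 1260 × 0.344 = 433 → 939
20–39: 830 × 0.956 = 793
40–59: 1040 × 0.952 = 990
60+: 1260 × 0.95 + 590 × 0.288 = 1197 + 170 = 1367
Net migration: 40–59 − 147 → 843
Population now: 0–19=939, 20–39=793, 40–59=843, 60+=1367
Total: 3720 → 3942; change = 222; percentage change = 6.0%

6.0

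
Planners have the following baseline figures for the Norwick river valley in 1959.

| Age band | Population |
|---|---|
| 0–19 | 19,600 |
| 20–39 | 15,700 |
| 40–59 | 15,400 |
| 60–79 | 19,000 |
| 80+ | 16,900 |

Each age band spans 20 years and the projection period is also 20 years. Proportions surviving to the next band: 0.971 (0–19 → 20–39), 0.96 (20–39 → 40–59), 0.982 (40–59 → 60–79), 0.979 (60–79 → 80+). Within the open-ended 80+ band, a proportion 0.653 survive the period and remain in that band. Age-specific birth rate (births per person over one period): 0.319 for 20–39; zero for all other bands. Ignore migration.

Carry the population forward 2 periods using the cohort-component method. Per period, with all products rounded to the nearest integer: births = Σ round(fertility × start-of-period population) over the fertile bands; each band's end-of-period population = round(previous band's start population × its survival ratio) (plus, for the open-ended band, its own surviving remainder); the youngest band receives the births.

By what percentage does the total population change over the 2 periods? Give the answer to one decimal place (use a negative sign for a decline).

-9.7

Period 1.
Births: 15700 × 0.319 = 5008
20–39: 19600 × 0.971 = 19032
40–59: 15700 × 0.96 = 15072
60–79: 15400 × 0.982 = 15123
80+: 19000 × 0.979 + 16900 × 0.653 = 18601 + 11036 = 29637
Population now: 0–19=5008, 20–39=19032, 40–59=15072, 60–79=15123, 80+=29637
Period 2.
Births: 19032 × 0.319 = 6071
20–39: 5008 × 0.971 = 4863
40–59: 19032 × 0.96 = 18271
60–79: 15072 × 0.982 = 14801
80+: 15123 × 0.979 + 29637 × 0.653 = 14805 + 19353 = 34158
Population now: 0–19=6071, 20–39=4863, 40–59=18271, 60–79=14801, 80+=34158
Total: 86600 → 78164; change = -8436; percentage change = -9.7%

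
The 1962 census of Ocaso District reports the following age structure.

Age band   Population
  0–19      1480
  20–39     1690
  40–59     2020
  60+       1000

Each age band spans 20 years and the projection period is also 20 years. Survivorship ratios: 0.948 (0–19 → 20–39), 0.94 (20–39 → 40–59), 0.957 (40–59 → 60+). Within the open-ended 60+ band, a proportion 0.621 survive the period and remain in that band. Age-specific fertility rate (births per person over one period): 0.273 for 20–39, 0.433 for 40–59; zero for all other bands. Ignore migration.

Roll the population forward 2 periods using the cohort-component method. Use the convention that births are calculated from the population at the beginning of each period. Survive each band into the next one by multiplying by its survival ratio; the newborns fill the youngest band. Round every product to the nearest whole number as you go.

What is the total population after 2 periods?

(Groups numbered youngest = 1 to oldest = 4.)
— Period 1 —
Births: 1690 × 0.273 = 461  |  2020 × 0.433 = 875 → 1336
Group 2: 1480 × 0.948 = 1403
Group 3: 1690 × 0.94 = 1589
Group 4: 2020 × 0.957 + 1000 × 0.621 = 1933 + 621 = 2554
Population now: 0–19=1336, 20–39=1403, 40–59=1589, 60+=2554
— Period 2 —
Births: 1403 × 0.273 = 383  |  1589 × 0.433 = 688 → 1071
Group 2: 1336 × 0.948 = 1267
Group 3: 1403 × 0.94 = 1319
Group 4: 1589 × 0.957 + 2554 × 0.621 = 1521 + 1586 = 3107
Population now: 0–19=1071, 20–39=1267, 40–59=1319, 60+=3107
Total after period 2: 1071 + 1267 + 1319 + 3107 = 6764

6764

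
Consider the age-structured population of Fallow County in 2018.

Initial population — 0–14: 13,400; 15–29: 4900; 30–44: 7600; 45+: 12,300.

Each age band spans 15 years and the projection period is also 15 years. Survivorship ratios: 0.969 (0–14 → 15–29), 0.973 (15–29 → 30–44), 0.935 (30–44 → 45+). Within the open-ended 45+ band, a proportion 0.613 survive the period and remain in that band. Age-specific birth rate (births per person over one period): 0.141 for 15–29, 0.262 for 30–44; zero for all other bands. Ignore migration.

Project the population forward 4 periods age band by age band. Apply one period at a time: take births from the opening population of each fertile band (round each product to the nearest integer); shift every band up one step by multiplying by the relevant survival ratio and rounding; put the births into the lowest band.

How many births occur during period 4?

[period 1]
Births: 4900 * 0.141 = 691  |  7600 * 0.262 = 1991 → 2682
15–29: 13400 * 0.969 = 12985
30–44: 4900 * 0.973 = 4768
45+: 7600 * 0.935 + 12300 * 0.613 = 7106 + 7540 = 14646
Giving 2682 / 12985 / 4768 / 14646.
[period 2]
Births: 12985 * 0.141 = 1831  |  4768 * 0.262 = 1249 → 3080
15–29: 2682 * 0.969 = 2599
30–44: 12985 * 0.973 = 12634
45+: 4768 * 0.935 + 14646 * 0.613 = 4458 + 8978 = 13436
Giving 3080 / 2599 / 12634 / 13436.
[period 3]
Births: 2599 * 0.141 = 366  |  12634 * 0.262 = 3310 → 3676
15–29: 3080 * 0.969 = 2985
30–44: 2599 * 0.973 = 2529
45+: 12634 * 0.935 + 13436 * 0.613 = 11813 + 8236 = 20049
Giving 3676 / 2985 / 2529 / 20049.
[period 4]
Births: 2985 * 0.141 = 421  |  2529 * 0.262 = 663 → 1084
15–29: 3676 * 0.969 = 3562
30–44: 2985 * 0.973 = 2904
45+: 2529 * 0.935 + 20049 * 0.613 = 2365 + 12290 = 14655
Giving 1084 / 3562 / 2904 / 14655.

1084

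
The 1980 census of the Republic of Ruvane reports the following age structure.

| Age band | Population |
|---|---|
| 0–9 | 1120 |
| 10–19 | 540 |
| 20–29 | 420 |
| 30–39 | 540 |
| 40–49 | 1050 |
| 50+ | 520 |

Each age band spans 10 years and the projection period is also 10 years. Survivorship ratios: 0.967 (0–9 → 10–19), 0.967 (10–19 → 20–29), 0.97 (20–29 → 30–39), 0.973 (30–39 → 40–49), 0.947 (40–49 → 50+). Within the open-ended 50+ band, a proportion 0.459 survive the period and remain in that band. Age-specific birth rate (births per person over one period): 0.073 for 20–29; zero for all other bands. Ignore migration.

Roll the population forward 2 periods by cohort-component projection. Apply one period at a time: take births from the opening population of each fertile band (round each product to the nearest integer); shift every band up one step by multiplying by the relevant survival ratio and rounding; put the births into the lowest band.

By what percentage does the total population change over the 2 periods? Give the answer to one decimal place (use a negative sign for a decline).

-26.5

Period 1.
Births: 420 × 0.073 = 31
10–19: 1120 × 0.967 = 1083
20–29: 540 × 0.967 = 522
30–39: 420 × 0.97 = 407
40–49: 540 × 0.973 = 525
50+: 1050 × 0.947 + 520 × 0.459 = 994 + 239 = 1233
End of period: [31, 1083, 522, 407, 525, 1233]
Period 2.
Births: 522 × 0.073 = 38
10–19: 31 × 0.967 = 30
20–29: 1083 × 0.967 = 1047
30–39: 522 × 0.97 = 506
40–49: 407 × 0.973 = 396
50+: 525 × 0.947 + 1233 × 0.459 = 497 + 566 = 1063
End of period: [38, 30, 1047, 506, 396, 1063]
Total: 4190 → 3080; change = -1110; percentage change = -26.5%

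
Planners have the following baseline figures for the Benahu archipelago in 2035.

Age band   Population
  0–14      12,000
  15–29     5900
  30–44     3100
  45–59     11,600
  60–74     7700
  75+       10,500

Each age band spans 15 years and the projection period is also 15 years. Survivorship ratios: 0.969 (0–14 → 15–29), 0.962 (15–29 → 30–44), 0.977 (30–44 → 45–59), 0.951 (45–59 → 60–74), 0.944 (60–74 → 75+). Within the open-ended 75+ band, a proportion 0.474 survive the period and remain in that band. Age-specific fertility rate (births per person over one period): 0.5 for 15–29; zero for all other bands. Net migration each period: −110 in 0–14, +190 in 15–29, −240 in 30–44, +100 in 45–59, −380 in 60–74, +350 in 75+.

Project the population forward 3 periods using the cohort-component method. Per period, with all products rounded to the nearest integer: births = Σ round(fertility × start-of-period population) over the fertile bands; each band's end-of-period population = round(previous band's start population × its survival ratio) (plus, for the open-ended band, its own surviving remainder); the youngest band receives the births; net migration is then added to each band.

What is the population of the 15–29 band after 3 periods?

Period 1.
Births: 5900 × 0.5 = 2950
15–29: 12000 × 0.969 = 11628
30–44: 5900 × 0.962 = 5676
45–59: 3100 × 0.977 = 3029
60–74: 11600 × 0.951 = 11032
75+: 7700 × 0.944 + 10500 × 0.474 = 7269 + 4977 = 12246
Net migration: 0–14 − 110 → 2840; 15–29 + 190 → 11818; 30–44 − 240 → 5436; 45–59 + 100 → 3129; 60–74 − 380 → 10652; 75+ + 350 → 12596
→ [2840, 11818, 5436, 3129, 10652, 12596]
Period 2.
Births: 11818 × 0.5 = 5909
15–29: 2840 × 0.969 = 2752
30–44: 11818 × 0.962 = 11369
45–59: 5436 × 0.977 = 5311
60–74: 3129 × 0.951 = 2976
75+: 10652 × 0.944 + 12596 × 0.474 = 10055 + 5971 = 16026
Net migration: 0–14 − 110 → 5799; 15–29 + 190 → 2942; 30–44 − 240 → 11129; 45–59 + 100 → 5411; 60–74 − 380 → 2596; 75+ + 350 → 16376
→ [5799, 2942, 11129, 5411, 2596, 16376]
Period 3.
Births: 2942 × 0.5 = 1471
15–29: 5799 × 0.969 = 5619
30–44: 2942 × 0.962 = 2830
45–59: 11129 × 0.977 = 10873
60–74: 5411 × 0.951 = 5146
75+: 2596 × 0.944 + 16376 × 0.474 = 2451 + 7762 = 10213
Net migration: 0–14 − 110 → 1361; 15–29 + 190 → 5809; 30–44 − 240 → 2590; 45–59 + 100 → 10973; 60–74 − 380 → 4766; 75+ + 350 → 10563
→ [1361, 5809, 2590, 10973, 4766, 10563]

5809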